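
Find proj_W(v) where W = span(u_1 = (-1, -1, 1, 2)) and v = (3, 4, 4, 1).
proj_W(v) = (1/7, 1/7, -1/7, -2/7)

Set up U = [u_1 | ... | u_1] ∈ R^(4×1). The projector onto W = col(U) is P = U (U^T U)^(-1) U^T.
Compute U^T U =
  [7],
and U^T v = (-1).
Solve U^T U · c = U^T v for the coefficients: c = (-1/7). The projection is proj_W(v) = U c.
Check: (v - proj_W(v)) · u_1 = 0  (should be 0).
Result: proj_W(v) = (1/7, 1/7, -1/7, -2/7).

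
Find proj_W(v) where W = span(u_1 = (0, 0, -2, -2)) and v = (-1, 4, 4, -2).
proj_W(v) = (0, 0, 1, 1)

Set up U = [u_1 | ... | u_1] ∈ R^(4×1). The projector onto W = col(U) is P = U (U^T U)^(-1) U^T.
Compute U^T U =
  [8],
and U^T v = (-4).
Solve U^T U · c = U^T v for the coefficients: c = (-1/2). The projection is proj_W(v) = U c.
Check: (v - proj_W(v)) · u_1 = 0  (should be 0).
Result: proj_W(v) = (0, 0, 1, 1).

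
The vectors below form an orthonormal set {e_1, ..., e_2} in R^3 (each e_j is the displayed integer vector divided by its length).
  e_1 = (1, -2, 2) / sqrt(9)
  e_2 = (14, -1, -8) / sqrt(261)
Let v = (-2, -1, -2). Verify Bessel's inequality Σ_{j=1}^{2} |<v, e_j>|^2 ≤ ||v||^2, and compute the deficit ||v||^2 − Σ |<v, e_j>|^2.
Σ |<v, e_j>|^2 = 65/29; ||v||^2 = 9; deficit = 196/29

Write each e_j = u_j / sqrt(<u_j, u_j>) where u_j is the displayed integer vector. Then <v, e_j> = <v, u_j> / sqrt(<u_j, u_j>), so |<v, e_j>|^2 = <v, u_j>^2 / <u_j, u_j>.
Coefficients: <v, e_1> = -4/sqrt(9), <v, e_2> = -11/sqrt(261).
Square and sum: Σ |<v, e_j>|^2 = 65/29.
Compute ||v||^2 = v·v = 9.
Deficit = 9 − 65/29 = 196/29 ≥ 0, confirming Bessel's inequality. (The deficit equals ||v − Σ <v,e_j> e_j||^2, the squared distance from v to span{e_j}.)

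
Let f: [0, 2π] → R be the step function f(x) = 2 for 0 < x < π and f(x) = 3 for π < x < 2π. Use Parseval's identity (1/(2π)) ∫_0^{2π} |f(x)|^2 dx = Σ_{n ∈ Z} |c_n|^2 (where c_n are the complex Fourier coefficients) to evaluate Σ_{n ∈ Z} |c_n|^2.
Σ |c_n|^2 = 13/2

Parseval equates the L^2 energy of f (normalised by 1/(2π)) with the ℓ^2 sum of its Fourier coefficients: (1/(2π)) ∫_0^{2π} |f|^2 = Σ |c_n|^2.
Compute the left side: (1/(2π)) [∫_0^π 2^2 dx + ∫_π^{2π} 3^2 dx] = (1/(2π)) · (4π + 9π) = (4 + 9)/2 = 13/2.
So Σ_{n ∈ Z} |c_n|^2 = 13/2.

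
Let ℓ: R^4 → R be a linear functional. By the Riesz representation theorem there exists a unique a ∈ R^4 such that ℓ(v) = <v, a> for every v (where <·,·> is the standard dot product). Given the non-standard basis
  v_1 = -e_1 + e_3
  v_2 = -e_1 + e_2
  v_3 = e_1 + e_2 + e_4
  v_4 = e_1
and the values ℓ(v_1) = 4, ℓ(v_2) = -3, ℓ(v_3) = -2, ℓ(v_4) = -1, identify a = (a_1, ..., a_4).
a = (-1, -4, 3, 3)

Write a = (a_1, ..., a_4) in the standard basis. For each basis vector v_i, ℓ(v_i) = <v_i, a> is a linear equation in the a_j's. Collect the n equations into a matrix system V a = ℓ, where row i of V is v_i (expressed in the standard basis). Since V is invertible (lower-triangular with 1s on the diagonal, up to permutation), solve by back-substitution:
  V =
[[-1, 0, 1, 0],
 [-1, 1, 0, 0],
 [1, 1, 0, 1],
 [1, 0, 0, 0]]
  V a = (4, -3, -2, -1)
Solving gives a = (-1, -4, 3, 3).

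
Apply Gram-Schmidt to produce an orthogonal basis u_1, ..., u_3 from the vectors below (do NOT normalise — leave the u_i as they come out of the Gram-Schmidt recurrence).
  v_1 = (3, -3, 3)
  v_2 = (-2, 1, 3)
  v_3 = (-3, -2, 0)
Orthogonal basis:
  u_1 = (3, -3, 3)
  u_2 = (-2, 1, 3)
  u_3 = (-44/21, -55/21, -11/21)

Apply the Gram-Schmidt recurrence
  u_1 = v_1
  u_i = v_i − Σ_{j<i} ((v_i · u_j) / (u_j · u_j)) · u_j.

Step by step this gives:
  u_1 = (3, -3, 3)
  u_2 = (-2, 1, 3)
  u_3 = (-44/21, -55/21, -11/21)

Orthogonality check:
  u_2 · u_1 = 0 (should be 0)
  u_3 · u_1 = 0 (should be 0)
  u_3 · u_2 = 0 (should be 0)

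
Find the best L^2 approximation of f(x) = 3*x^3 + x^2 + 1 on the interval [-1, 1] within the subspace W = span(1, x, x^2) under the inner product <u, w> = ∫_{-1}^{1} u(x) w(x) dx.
g(x) = x^2 + 9*x/5 + 1

The best approximation g ∈ W is the orthogonal projection of f onto W. Writing g = a_0 + a_1 x + a_2 x^2, the coefficients solve the normal equations G · a = b where
  G_{ij} = <φ_i, φ_j> and b_i = <f, φ_i>, with φ_0 = 1, φ_1 = x, φ_2 = x^2.
G =
  [2, 0, 2/3]
  [0, 2/3, 0]
  [2/3, 0, 2/5],
b = (8/3, 6/5, 16/15).
Solving gives a_0 = 1, a_1 = 9/5, a_2 = 1, so
  g(x) = x^2 + 9*x/5 + 1.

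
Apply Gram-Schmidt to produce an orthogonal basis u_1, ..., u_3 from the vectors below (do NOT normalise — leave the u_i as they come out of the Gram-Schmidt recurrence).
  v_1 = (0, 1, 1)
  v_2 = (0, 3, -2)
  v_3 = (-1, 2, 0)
Orthogonal basis:
  u_1 = (0, 1, 1)
  u_2 = (0, 5/2, -5/2)
  u_3 = (-1, 0, 0)

Apply the Gram-Schmidt recurrence
  u_1 = v_1
  u_i = v_i − Σ_{j<i} ((v_i · u_j) / (u_j · u_j)) · u_j.

Step by step this gives:
  u_1 = (0, 1, 1)
  u_2 = (0, 5/2, -5/2)
  u_3 = (-1, 0, 0)

Orthogonality check:
  u_2 · u_1 = 0 (should be 0)
  u_3 · u_1 = 0 (should be 0)
  u_3 · u_2 = 0 (should be 0)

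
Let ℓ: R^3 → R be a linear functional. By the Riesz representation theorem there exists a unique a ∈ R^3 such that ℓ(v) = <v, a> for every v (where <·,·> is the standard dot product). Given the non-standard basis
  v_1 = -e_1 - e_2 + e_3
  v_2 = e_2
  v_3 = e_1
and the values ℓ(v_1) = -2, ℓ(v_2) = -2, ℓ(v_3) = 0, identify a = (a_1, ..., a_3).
a = (0, -2, -4)

Write a = (a_1, ..., a_3) in the standard basis. For each basis vector v_i, ℓ(v_i) = <v_i, a> is a linear equation in the a_j's. Collect the n equations into a matrix system V a = ℓ, where row i of V is v_i (expressed in the standard basis). Since V is invertible (lower-triangular with 1s on the diagonal, up to permutation), solve by back-substitution:
  V =
[[-1, -1, 1],
 [0, 1, 0],
 [1, 0, 0]]
  V a = (-2, -2, 0)
Solving gives a = (0, -2, -4).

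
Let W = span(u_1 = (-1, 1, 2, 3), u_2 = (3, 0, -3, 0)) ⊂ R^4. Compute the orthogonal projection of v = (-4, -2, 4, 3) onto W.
proj_W(v) = (-11/3, 2/3, 13/3, 2)

Set up U = [u_1 | ... | u_2] ∈ R^(4×2). The projector onto W = col(U) is P = U (U^T U)^(-1) U^T.
Compute U^T U =
  [15, -9]
  [-9, 18],
and U^T v = (19, -24).
Solve U^T U · c = U^T v for the coefficients: c = (2/3, -1). The projection is proj_W(v) = U c.
Check: (v - proj_W(v)) · u_1 = 0  (should be 0).
Check: (v - proj_W(v)) · u_2 = 0  (should be 0).
Result: proj_W(v) = (-11/3, 2/3, 13/3, 2).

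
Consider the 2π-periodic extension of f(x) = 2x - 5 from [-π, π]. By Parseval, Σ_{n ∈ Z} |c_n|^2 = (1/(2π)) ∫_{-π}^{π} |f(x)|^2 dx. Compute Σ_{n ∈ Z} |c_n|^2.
Σ |c_n|^2 = 4π^2/3 + 25

Expand and integrate term by term over [-π, π]:
  ∫ (2x)^2 dx = 4·(2π^3/3); ∫ 2·2·(-5)·x dx = 0 (odd integrand); ∫ (-5)^2 dx = 25·2π.
So (1/(2π)) ∫_{-π}^{π} (2x - 5)^2 dx = 4π^2/3 + 25 = 4π^2/3 + 25.
Parseval ⇒ Σ |c_n|^2 = 4π^2/3 + 25.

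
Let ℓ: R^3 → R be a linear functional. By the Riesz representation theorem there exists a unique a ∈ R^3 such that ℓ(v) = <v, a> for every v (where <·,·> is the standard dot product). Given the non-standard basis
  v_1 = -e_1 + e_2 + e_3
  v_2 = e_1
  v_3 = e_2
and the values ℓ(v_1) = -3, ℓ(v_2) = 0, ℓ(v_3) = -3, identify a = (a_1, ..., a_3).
a = (0, -3, 0)

Write a = (a_1, ..., a_3) in the standard basis. For each basis vector v_i, ℓ(v_i) = <v_i, a> is a linear equation in the a_j's. Collect the n equations into a matrix system V a = ℓ, where row i of V is v_i (expressed in the standard basis). Since V is invertible (lower-triangular with 1s on the diagonal, up to permutation), solve by back-substitution:
  V =
[[-1, 1, 1],
 [1, 0, 0],
 [0, 1, 0]]
  V a = (-3, 0, -3)
Solving gives a = (0, -3, 0).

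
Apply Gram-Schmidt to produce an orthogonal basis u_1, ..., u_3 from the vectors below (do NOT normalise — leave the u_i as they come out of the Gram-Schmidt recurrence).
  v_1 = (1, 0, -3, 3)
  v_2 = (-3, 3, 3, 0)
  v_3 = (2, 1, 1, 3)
Orthogonal basis:
  u_1 = (1, 0, -3, 3)
  u_2 = (-45/19, 3, 21/19, 36/19)
  u_3 = (90/41, 9/41, 81/41, 51/41)

Apply the Gram-Schmidt recurrence
  u_1 = v_1
  u_i = v_i − Σ_{j<i} ((v_i · u_j) / (u_j · u_j)) · u_j.

Step by step this gives:
  u_1 = (1, 0, -3, 3)
  u_2 = (-45/19, 3, 21/19, 36/19)
  u_3 = (90/41, 9/41, 81/41, 51/41)

Orthogonality check:
  u_2 · u_1 = 0 (should be 0)
  u_3 · u_1 = 0 (should be 0)
  u_3 · u_2 = 0 (should be 0)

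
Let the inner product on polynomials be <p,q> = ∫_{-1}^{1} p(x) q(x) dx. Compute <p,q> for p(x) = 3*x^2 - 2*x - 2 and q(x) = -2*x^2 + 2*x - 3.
<p,q> = 18/5

Expand the product: p(x)·q(x) = -6*x^4 + 10*x^3 - 9*x^2 + 2*x + 6.
∫_{-1}^{1} of each monomial x^k gives [2/(k+1) if k even, 0 if k odd]. Integrating term-by-term (or equivalently evaluating the antiderivative F(x) = -6*x^5/5 + 5*x^4/2 - 3*x^3 + x^2 + 6*x at the endpoints):
  F(1) − F(−1) = 53/10 − (17/10) = 18/5.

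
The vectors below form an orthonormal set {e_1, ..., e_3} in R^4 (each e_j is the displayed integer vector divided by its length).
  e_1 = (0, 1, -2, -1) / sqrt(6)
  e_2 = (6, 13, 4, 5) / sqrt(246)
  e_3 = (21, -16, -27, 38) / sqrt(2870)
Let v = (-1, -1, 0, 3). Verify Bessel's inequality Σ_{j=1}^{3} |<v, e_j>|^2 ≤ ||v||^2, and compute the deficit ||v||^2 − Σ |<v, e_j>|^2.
Σ |<v, e_j>|^2 = 481/70; ||v||^2 = 11; deficit = 289/70

Write each e_j = u_j / sqrt(<u_j, u_j>) where u_j is the displayed integer vector. Then <v, e_j> = <v, u_j> / sqrt(<u_j, u_j>), so |<v, e_j>|^2 = <v, u_j>^2 / <u_j, u_j>.
Coefficients: <v, e_1> = -4/sqrt(6), <v, e_2> = -4/sqrt(246), <v, e_3> = 109/sqrt(2870).
Square and sum: Σ |<v, e_j>|^2 = 481/70.
Compute ||v||^2 = v·v = 11.
Deficit = 11 − 481/70 = 289/70 ≥ 0, confirming Bessel's inequality. (The deficit equals ||v − Σ <v,e_j> e_j||^2, the squared distance from v to span{e_j}.)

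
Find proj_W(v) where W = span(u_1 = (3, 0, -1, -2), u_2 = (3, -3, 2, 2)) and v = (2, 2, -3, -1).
proj_W(v) = (99/71, 87/71, -120/71, -182/71)

Set up U = [u_1 | ... | u_2] ∈ R^(4×2). The projector onto W = col(U) is P = U (U^T U)^(-1) U^T.
Compute U^T U =
  [14, 3]
  [3, 26],
and U^T v = (11, -8).
Solve U^T U · c = U^T v for the coefficients: c = (62/71, -29/71). The projection is proj_W(v) = U c.
Check: (v - proj_W(v)) · u_1 = 0  (should be 0).
Check: (v - proj_W(v)) · u_2 = 0  (should be 0).
Result: proj_W(v) = (99/71, 87/71, -120/71, -182/71).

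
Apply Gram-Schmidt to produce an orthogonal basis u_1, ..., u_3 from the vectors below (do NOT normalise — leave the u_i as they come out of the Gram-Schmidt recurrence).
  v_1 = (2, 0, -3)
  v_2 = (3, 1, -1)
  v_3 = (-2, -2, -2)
Orthogonal basis:
  u_1 = (2, 0, -3)
  u_2 = (21/13, 1, 14/13)
  u_3 = (6/31, -14/31, 4/31)

Apply the Gram-Schmidt recurrence
  u_1 = v_1
  u_i = v_i − Σ_{j<i} ((v_i · u_j) / (u_j · u_j)) · u_j.

Step by step this gives:
  u_1 = (2, 0, -3)
  u_2 = (21/13, 1, 14/13)
  u_3 = (6/31, -14/31, 4/31)

Orthogonality check:
  u_2 · u_1 = 0 (should be 0)
  u_3 · u_1 = 0 (should be 0)
  u_3 · u_2 = 0 (should be 0)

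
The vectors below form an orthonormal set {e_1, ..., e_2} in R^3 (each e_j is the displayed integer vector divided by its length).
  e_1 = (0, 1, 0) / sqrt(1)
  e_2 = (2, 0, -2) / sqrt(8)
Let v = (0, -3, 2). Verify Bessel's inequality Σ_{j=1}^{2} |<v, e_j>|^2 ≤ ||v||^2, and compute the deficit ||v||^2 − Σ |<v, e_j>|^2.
Σ |<v, e_j>|^2 = 11; ||v||^2 = 13; deficit = 2

Write each e_j = u_j / sqrt(<u_j, u_j>) where u_j is the displayed integer vector. Then <v, e_j> = <v, u_j> / sqrt(<u_j, u_j>), so |<v, e_j>|^2 = <v, u_j>^2 / <u_j, u_j>.
Coefficients: <v, e_1> = -3/sqrt(1), <v, e_2> = -4/sqrt(8).
Square and sum: Σ |<v, e_j>|^2 = 11.
Compute ||v||^2 = v·v = 13.
Deficit = 13 − 11 = 2 ≥ 0, confirming Bessel's inequality. (The deficit equals ||v − Σ <v,e_j> e_j||^2, the squared distance from v to span{e_j}.)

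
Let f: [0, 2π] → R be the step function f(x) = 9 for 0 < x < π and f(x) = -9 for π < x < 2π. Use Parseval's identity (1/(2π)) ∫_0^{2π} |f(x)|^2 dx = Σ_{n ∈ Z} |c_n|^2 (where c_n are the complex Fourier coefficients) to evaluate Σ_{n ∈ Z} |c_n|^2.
Σ |c_n|^2 = 81

Parseval equates the L^2 energy of f (normalised by 1/(2π)) with the ℓ^2 sum of its Fourier coefficients: (1/(2π)) ∫_0^{2π} |f|^2 = Σ |c_n|^2.
Compute the left side: (1/(2π)) [∫_0^π 9^2 dx + ∫_π^{2π} (-9)^2 dx] = (1/(2π)) · (81π + 81π) = (81 + 81)/2 = 81.
So Σ_{n ∈ Z} |c_n|^2 = 81.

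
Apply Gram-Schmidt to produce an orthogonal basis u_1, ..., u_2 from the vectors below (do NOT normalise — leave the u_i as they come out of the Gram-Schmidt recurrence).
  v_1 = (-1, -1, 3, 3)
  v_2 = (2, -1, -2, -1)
Orthogonal basis:
  u_1 = (-1, -1, 3, 3)
  u_2 = (3/2, -3/2, -1/2, 1/2)

Apply the Gram-Schmidt recurrence
  u_1 = v_1
  u_i = v_i − Σ_{j<i} ((v_i · u_j) / (u_j · u_j)) · u_j.

Step by step this gives:
  u_1 = (-1, -1, 3, 3)
  u_2 = (3/2, -3/2, -1/2, 1/2)

Orthogonality check:
  u_2 · u_1 = 0 (should be 0)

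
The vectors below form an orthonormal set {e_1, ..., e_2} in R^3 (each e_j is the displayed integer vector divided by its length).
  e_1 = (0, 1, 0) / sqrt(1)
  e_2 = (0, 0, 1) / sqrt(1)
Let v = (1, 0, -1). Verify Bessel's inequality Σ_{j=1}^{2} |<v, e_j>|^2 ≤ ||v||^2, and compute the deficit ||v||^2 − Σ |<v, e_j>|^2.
Σ |<v, e_j>|^2 = 1; ||v||^2 = 2; deficit = 1

Write each e_j = u_j / sqrt(<u_j, u_j>) where u_j is the displayed integer vector. Then <v, e_j> = <v, u_j> / sqrt(<u_j, u_j>), so |<v, e_j>|^2 = <v, u_j>^2 / <u_j, u_j>.
Coefficients: <v, e_1> = 0/sqrt(1), <v, e_2> = -1/sqrt(1).
Square and sum: Σ |<v, e_j>|^2 = 1.
Compute ||v||^2 = v·v = 2.
Deficit = 2 − 1 = 1 ≥ 0, confirming Bessel's inequality. (The deficit equals ||v − Σ <v,e_j> e_j||^2, the squared distance from v to span{e_j}.)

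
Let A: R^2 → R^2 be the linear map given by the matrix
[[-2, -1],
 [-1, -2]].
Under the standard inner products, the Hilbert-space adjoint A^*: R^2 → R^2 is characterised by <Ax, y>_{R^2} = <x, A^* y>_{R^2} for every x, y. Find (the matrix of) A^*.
A^* = A^T =
[[-2, -1],
 [-1, -2]]

For real matrices with standard dot products, the defining identity <Ax, y> = <x, A^* y> gives (Ax)^T y = x^T (A^*) y, i.e. x^T A^T y = x^T (A^*) y. Since this holds for all x, y, we must have A^* = A^T. Therefore
A^* =
[[-2, -1],
 [-1, -2]].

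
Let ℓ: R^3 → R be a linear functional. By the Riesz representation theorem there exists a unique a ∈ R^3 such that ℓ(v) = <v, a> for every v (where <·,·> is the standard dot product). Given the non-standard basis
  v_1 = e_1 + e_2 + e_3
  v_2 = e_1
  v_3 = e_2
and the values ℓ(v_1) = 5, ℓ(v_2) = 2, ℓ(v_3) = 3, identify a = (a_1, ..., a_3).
a = (2, 3, 0)

Write a = (a_1, ..., a_3) in the standard basis. For each basis vector v_i, ℓ(v_i) = <v_i, a> is a linear equation in the a_j's. Collect the n equations into a matrix system V a = ℓ, where row i of V is v_i (expressed in the standard basis). Since V is invertible (lower-triangular with 1s on the diagonal, up to permutation), solve by back-substitution:
  V =
[[1, 1, 1],
 [1, 0, 0],
 [0, 1, 0]]
  V a = (5, 2, 3)
Solving gives a = (2, 3, 0).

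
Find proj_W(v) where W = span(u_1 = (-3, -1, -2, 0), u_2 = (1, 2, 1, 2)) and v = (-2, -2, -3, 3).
proj_W(v) = (-43/13, -1/13, -2, 16/13)

Set up U = [u_1 | ... | u_2] ∈ R^(4×2). The projector onto W = col(U) is P = U (U^T U)^(-1) U^T.
Compute U^T U =
  [14, -7]
  [-7, 10],
and U^T v = (14, -3).
Solve U^T U · c = U^T v for the coefficients: c = (17/13, 8/13). The projection is proj_W(v) = U c.
Check: (v - proj_W(v)) · u_1 = 0  (should be 0).
Check: (v - proj_W(v)) · u_2 = 0  (should be 0).
Result: proj_W(v) = (-43/13, -1/13, -2, 16/13).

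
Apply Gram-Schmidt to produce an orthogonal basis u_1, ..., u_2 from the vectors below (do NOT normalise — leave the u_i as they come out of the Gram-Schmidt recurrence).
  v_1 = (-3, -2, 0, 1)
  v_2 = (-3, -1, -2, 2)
Orthogonal basis:
  u_1 = (-3, -2, 0, 1)
  u_2 = (-3/14, 6/7, -2, 15/14)

Apply the Gram-Schmidt recurrence
  u_1 = v_1
  u_i = v_i − Σ_{j<i} ((v_i · u_j) / (u_j · u_j)) · u_j.

Step by step this gives:
  u_1 = (-3, -2, 0, 1)
  u_2 = (-3/14, 6/7, -2, 15/14)

Orthogonality check:
  u_2 · u_1 = 0 (should be 0)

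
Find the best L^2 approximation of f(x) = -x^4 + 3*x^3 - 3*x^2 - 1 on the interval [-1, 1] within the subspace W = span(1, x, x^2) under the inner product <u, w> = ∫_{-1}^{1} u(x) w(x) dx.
g(x) = -27*x^2/7 + 9*x/5 - 32/35

The best approximation g ∈ W is the orthogonal projection of f onto W. Writing g = a_0 + a_1 x + a_2 x^2, the coefficients solve the normal equations G · a = b where
  G_{ij} = <φ_i, φ_j> and b_i = <f, φ_i>, with φ_0 = 1, φ_1 = x, φ_2 = x^2.
G =
  [2, 0, 2/3]
  [0, 2/3, 0]
  [2/3, 0, 2/5],
b = (-22/5, 6/5, -226/105).
Solving gives a_0 = -32/35, a_1 = 9/5, a_2 = -27/7, so
  g(x) = -27*x^2/7 + 9*x/5 - 32/35.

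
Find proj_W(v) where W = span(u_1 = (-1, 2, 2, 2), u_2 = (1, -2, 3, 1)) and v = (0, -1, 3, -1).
proj_W(v) = (2/3, -4/3, 2, 2/3)

Set up U = [u_1 | ... | u_2] ∈ R^(4×2). The projector onto W = col(U) is P = U (U^T U)^(-1) U^T.
Compute U^T U =
  [13, 3]
  [3, 15],
and U^T v = (2, 10).
Solve U^T U · c = U^T v for the coefficients: c = (0, 2/3). The projection is proj_W(v) = U c.
Check: (v - proj_W(v)) · u_1 = 0  (should be 0).
Check: (v - proj_W(v)) · u_2 = 0  (should be 0).
Result: proj_W(v) = (2/3, -4/3, 2, 2/3).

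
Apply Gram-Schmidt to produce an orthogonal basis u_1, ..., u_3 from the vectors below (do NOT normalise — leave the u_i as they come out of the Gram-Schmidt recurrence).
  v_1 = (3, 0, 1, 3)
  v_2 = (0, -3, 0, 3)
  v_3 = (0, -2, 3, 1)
Orthogonal basis:
  u_1 = (3, 0, 1, 3)
  u_2 = (-27/19, -3, -9/19, 30/19)
  u_3 = (-9/29, -19/29, 84/29, -19/29)

Apply the Gram-Schmidt recurrence
  u_1 = v_1
  u_i = v_i − Σ_{j<i} ((v_i · u_j) / (u_j · u_j)) · u_j.

Step by step this gives:
  u_1 = (3, 0, 1, 3)
  u_2 = (-27/19, -3, -9/19, 30/19)
  u_3 = (-9/29, -19/29, 84/29, -19/29)

Orthogonality check:
  u_2 · u_1 = 0 (should be 0)
  u_3 · u_1 = 0 (should be 0)
  u_3 · u_2 = 0 (should be 0)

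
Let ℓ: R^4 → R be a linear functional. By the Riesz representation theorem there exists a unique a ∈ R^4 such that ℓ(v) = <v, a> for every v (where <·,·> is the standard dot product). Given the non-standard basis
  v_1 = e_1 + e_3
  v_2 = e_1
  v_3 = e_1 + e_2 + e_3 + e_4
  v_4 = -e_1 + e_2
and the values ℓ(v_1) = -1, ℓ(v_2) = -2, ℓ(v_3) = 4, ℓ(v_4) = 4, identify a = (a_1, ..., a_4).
a = (-2, 2, 1, 3)

Write a = (a_1, ..., a_4) in the standard basis. For each basis vector v_i, ℓ(v_i) = <v_i, a> is a linear equation in the a_j's. Collect the n equations into a matrix system V a = ℓ, where row i of V is v_i (expressed in the standard basis). Since V is invertible (lower-triangular with 1s on the diagonal, up to permutation), solve by back-substitution:
  V =
[[1, 0, 1, 0],
 [1, 0, 0, 0],
 [1, 1, 1, 1],
 [-1, 1, 0, 0]]
  V a = (-1, -2, 4, 4)
Solving gives a = (-2, 2, 1, 3).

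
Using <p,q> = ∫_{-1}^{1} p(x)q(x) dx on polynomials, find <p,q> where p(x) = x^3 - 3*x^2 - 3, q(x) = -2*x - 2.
<p,q> = 76/5

Expand the product: p(x)·q(x) = -2*x^4 + 4*x^3 + 6*x^2 + 6*x + 6.
∫_{-1}^{1} of each monomial x^k gives [2/(k+1) if k even, 0 if k odd]. Integrating term-by-term (or equivalently evaluating the antiderivative F(x) = -2*x^5/5 + x^4 + 2*x^3 + 3*x^2 + 6*x at the endpoints):
  F(1) − F(−1) = 58/5 − (-18/5) = 76/5.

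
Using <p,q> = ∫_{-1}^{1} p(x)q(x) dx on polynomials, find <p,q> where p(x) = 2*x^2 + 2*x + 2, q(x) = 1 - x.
<p,q> = 4

Expand the product: p(x)·q(x) = 2 - 2*x^3.
∫_{-1}^{1} of each monomial x^k gives [2/(k+1) if k even, 0 if k odd]. Integrating term-by-term (or equivalently evaluating the antiderivative F(x) = -x^4/2 + 2*x at the endpoints):
  F(1) − F(−1) = 3/2 − (-5/2) = 4.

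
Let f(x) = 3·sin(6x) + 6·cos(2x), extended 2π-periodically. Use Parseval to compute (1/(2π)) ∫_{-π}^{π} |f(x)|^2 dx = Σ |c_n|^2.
Σ |c_n|^2 = 45/2

Expand |f|^2 and use orthogonality of {sin(nx), cos(mx)} on [-π, π]:
  ∫_{-π}^{π} sin(nx)^2 dx = π, ∫ cos(mx)^2 dx = π, and cross terms integrate to 0.
So ∫_{-π}^{π} f(x)^2 dx = 3^2 · π + 6^2 · π = (9 + 36)π.
Divide by 2π: (9 + 36)/2 = 45/2.
By Parseval, this equals Σ |c_n|^2.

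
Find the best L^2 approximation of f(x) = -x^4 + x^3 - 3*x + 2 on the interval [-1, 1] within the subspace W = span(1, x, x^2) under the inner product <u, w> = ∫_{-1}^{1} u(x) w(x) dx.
g(x) = -6*x^2/7 - 12*x/5 + 73/35

The best approximation g ∈ W is the orthogonal projection of f onto W. Writing g = a_0 + a_1 x + a_2 x^2, the coefficients solve the normal equations G · a = b where
  G_{ij} = <φ_i, φ_j> and b_i = <f, φ_i>, with φ_0 = 1, φ_1 = x, φ_2 = x^2.
G =
  [2, 0, 2/3]
  [0, 2/3, 0]
  [2/3, 0, 2/5],
b = (18/5, -8/5, 22/21).
Solving gives a_0 = 73/35, a_1 = -12/5, a_2 = -6/7, so
  g(x) = -6*x^2/7 - 12*x/5 + 73/35.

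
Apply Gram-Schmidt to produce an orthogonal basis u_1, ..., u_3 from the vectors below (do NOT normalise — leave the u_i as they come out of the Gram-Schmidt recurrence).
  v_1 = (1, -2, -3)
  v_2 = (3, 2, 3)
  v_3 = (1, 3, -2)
Orthogonal basis:
  u_1 = (1, -2, -3)
  u_2 = (26/7, 4/7, 6/7)
  u_3 = (0, 3, -2)

Apply the Gram-Schmidt recurrence
  u_1 = v_1
  u_i = v_i − Σ_{j<i} ((v_i · u_j) / (u_j · u_j)) · u_j.

Step by step this gives:
  u_1 = (1, -2, -3)
  u_2 = (26/7, 4/7, 6/7)
  u_3 = (0, 3, -2)

Orthogonality check:
  u_2 · u_1 = 0 (should be 0)
  u_3 · u_1 = 0 (should be 0)
  u_3 · u_2 = 0 (should be 0)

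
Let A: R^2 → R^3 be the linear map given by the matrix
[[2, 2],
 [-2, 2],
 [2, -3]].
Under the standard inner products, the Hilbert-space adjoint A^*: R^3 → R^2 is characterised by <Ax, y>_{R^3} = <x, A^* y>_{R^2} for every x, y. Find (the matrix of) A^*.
A^* = A^T =
[[2, -2, 2],
 [2, 2, -3]]

For real matrices with standard dot products, the defining identity <Ax, y> = <x, A^* y> gives (Ax)^T y = x^T (A^*) y, i.e. x^T A^T y = x^T (A^*) y. Since this holds for all x, y, we must have A^* = A^T. Therefore
A^* =
[[2, -2, 2],
 [2, 2, -3]].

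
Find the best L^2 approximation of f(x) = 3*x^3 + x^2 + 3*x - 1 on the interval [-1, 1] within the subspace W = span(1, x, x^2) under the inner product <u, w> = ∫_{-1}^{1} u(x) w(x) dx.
g(x) = x^2 + 24*x/5 - 1

The best approximation g ∈ W is the orthogonal projection of f onto W. Writing g = a_0 + a_1 x + a_2 x^2, the coefficients solve the normal equations G · a = b where
  G_{ij} = <φ_i, φ_j> and b_i = <f, φ_i>, with φ_0 = 1, φ_1 = x, φ_2 = x^2.
G =
  [2, 0, 2/3]
  [0, 2/3, 0]
  [2/3, 0, 2/5],
b = (-4/3, 16/5, -4/15).
Solving gives a_0 = -1, a_1 = 24/5, a_2 = 1, so
  g(x) = x^2 + 24*x/5 - 1.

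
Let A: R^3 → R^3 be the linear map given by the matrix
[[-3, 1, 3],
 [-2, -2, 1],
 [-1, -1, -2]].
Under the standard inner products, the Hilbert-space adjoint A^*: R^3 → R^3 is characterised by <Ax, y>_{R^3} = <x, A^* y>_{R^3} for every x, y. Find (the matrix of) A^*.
A^* = A^T =
[[-3, -2, -1],
 [1, -2, -1],
 [3, 1, -2]]

For real matrices with standard dot products, the defining identity <Ax, y> = <x, A^* y> gives (Ax)^T y = x^T (A^*) y, i.e. x^T A^T y = x^T (A^*) y. Since this holds for all x, y, we must have A^* = A^T. Therefore
A^* =
[[-3, -2, -1],
 [1, -2, -1],
 [3, 1, -2]].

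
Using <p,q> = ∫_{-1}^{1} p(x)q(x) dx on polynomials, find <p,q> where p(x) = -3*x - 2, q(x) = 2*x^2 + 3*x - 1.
<p,q> = -14/3

Expand the product: p(x)·q(x) = -6*x^3 - 13*x^2 - 3*x + 2.
∫_{-1}^{1} of each monomial x^k gives [2/(k+1) if k even, 0 if k odd]. Integrating term-by-term (or equivalently evaluating the antiderivative F(x) = -3*x^4/2 - 13*x^3/3 - 3*x^2/2 + 2*x at the endpoints):
  F(1) − F(−1) = -16/3 − (-2/3) = -14/3.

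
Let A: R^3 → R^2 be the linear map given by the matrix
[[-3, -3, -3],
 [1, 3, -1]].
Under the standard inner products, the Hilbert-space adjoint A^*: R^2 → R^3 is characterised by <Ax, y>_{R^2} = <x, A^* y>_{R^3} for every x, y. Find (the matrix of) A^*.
A^* = A^T =
[[-3, 1],
 [-3, 3],
 [-3, -1]]

For real matrices with standard dot products, the defining identity <Ax, y> = <x, A^* y> gives (Ax)^T y = x^T (A^*) y, i.e. x^T A^T y = x^T (A^*) y. Since this holds for all x, y, we must have A^* = A^T. Therefore
A^* =
[[-3, 1],
 [-3, 3],
 [-3, -1]].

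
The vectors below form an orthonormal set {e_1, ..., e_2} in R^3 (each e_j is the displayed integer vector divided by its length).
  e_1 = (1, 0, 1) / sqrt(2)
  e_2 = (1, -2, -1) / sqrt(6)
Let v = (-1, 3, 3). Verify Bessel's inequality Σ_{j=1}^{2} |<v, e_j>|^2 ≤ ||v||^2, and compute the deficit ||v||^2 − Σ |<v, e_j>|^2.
Σ |<v, e_j>|^2 = 56/3; ||v||^2 = 19; deficit = 1/3

Write each e_j = u_j / sqrt(<u_j, u_j>) where u_j is the displayed integer vector. Then <v, e_j> = <v, u_j> / sqrt(<u_j, u_j>), so |<v, e_j>|^2 = <v, u_j>^2 / <u_j, u_j>.
Coefficients: <v, e_1> = 2/sqrt(2), <v, e_2> = -10/sqrt(6).
Square and sum: Σ |<v, e_j>|^2 = 56/3.
Compute ||v||^2 = v·v = 19.
Deficit = 19 − 56/3 = 1/3 ≥ 0, confirming Bessel's inequality. (The deficit equals ||v − Σ <v,e_j> e_j||^2, the squared distance from v to span{e_j}.)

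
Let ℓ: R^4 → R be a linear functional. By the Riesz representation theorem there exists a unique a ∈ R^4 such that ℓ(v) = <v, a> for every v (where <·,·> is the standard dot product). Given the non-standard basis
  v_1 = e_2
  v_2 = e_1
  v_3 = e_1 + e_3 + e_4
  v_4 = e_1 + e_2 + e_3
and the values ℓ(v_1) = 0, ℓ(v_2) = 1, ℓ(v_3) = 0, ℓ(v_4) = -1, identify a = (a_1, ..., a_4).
a = (1, 0, -2, 1)

Write a = (a_1, ..., a_4) in the standard basis. For each basis vector v_i, ℓ(v_i) = <v_i, a> is a linear equation in the a_j's. Collect the n equations into a matrix system V a = ℓ, where row i of V is v_i (expressed in the standard basis). Since V is invertible (lower-triangular with 1s on the diagonal, up to permutation), solve by back-substitution:
  V =
[[0, 1, 0, 0],
 [1, 0, 0, 0],
 [1, 0, 1, 1],
 [1, 1, 1, 0]]
  V a = (0, 1, 0, -1)
Solving gives a = (1, 0, -2, 1).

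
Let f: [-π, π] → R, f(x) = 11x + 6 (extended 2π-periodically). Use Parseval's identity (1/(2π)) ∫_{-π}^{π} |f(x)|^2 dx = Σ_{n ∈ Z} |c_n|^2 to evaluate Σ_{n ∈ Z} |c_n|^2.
Σ |c_n|^2 = 121π^2/3 + 36

Expand and integrate term by term over [-π, π]:
  ∫ (11x)^2 dx = 121·(2π^3/3); ∫ 2·11·(6)·x dx = 0 (odd integrand); ∫ 6^2 dx = 36·2π.
So (1/(2π)) ∫_{-π}^{π} (11x + 6)^2 dx = 121π^2/3 + 36 = 121π^2/3 + 36.
Parseval ⇒ Σ |c_n|^2 = 121π^2/3 + 36.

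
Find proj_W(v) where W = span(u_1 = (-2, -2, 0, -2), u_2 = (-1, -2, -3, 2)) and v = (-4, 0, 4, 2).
proj_W(v) = (-26/53, -12/53, 42/53, -68/53)

Set up U = [u_1 | ... | u_2] ∈ R^(4×2). The projector onto W = col(U) is P = U (U^T U)^(-1) U^T.
Compute U^T U =
  [12, 2]
  [2, 18],
and U^T v = (4, -4).
Solve U^T U · c = U^T v for the coefficients: c = (20/53, -14/53). The projection is proj_W(v) = U c.
Check: (v - proj_W(v)) · u_1 = 0  (should be 0).
Check: (v - proj_W(v)) · u_2 = 0  (should be 0).
Result: proj_W(v) = (-26/53, -12/53, 42/53, -68/53).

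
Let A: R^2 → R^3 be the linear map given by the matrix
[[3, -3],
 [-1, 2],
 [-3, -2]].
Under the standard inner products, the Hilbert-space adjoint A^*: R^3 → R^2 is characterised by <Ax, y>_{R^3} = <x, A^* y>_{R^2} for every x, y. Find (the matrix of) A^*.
A^* = A^T =
[[3, -1, -3],
 [-3, 2, -2]]

For real matrices with standard dot products, the defining identity <Ax, y> = <x, A^* y> gives (Ax)^T y = x^T (A^*) y, i.e. x^T A^T y = x^T (A^*) y. Since this holds for all x, y, we must have A^* = A^T. Therefore
A^* =
[[3, -1, -3],
 [-3, 2, -2]].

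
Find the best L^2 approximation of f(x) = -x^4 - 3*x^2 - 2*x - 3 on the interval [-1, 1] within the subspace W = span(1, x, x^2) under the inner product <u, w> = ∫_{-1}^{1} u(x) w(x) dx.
g(x) = -27*x^2/7 - 2*x - 102/35

The best approximation g ∈ W is the orthogonal projection of f onto W. Writing g = a_0 + a_1 x + a_2 x^2, the coefficients solve the normal equations G · a = b where
  G_{ij} = <φ_i, φ_j> and b_i = <f, φ_i>, with φ_0 = 1, φ_1 = x, φ_2 = x^2.
G =
  [2, 0, 2/3]
  [0, 2/3, 0]
  [2/3, 0, 2/5],
b = (-42/5, -4/3, -122/35).
Solving gives a_0 = -102/35, a_1 = -2, a_2 = -27/7, so
  g(x) = -27*x^2/7 - 2*x - 102/35.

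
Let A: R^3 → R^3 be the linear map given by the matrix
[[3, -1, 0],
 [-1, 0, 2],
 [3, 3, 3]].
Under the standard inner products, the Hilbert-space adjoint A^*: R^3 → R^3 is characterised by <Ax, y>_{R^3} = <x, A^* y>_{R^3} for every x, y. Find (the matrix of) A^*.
A^* = A^T =
[[3, -1, 3],
 [-1, 0, 3],
 [0, 2, 3]]

For real matrices with standard dot products, the defining identity <Ax, y> = <x, A^* y> gives (Ax)^T y = x^T (A^*) y, i.e. x^T A^T y = x^T (A^*) y. Since this holds for all x, y, we must have A^* = A^T. Therefore
A^* =
[[3, -1, 3],
 [-1, 0, 3],
 [0, 2, 3]].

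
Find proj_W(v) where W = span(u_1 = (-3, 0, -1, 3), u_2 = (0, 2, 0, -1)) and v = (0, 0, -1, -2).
proj_W(v) = (57/86, 23/43, 19/86, -40/43)

Set up U = [u_1 | ... | u_2] ∈ R^(4×2). The projector onto W = col(U) is P = U (U^T U)^(-1) U^T.
Compute U^T U =
  [19, -3]
  [-3, 5],
and U^T v = (-5, 2).
Solve U^T U · c = U^T v for the coefficients: c = (-19/86, 23/86). The projection is proj_W(v) = U c.
Check: (v - proj_W(v)) · u_1 = 0  (should be 0).
Check: (v - proj_W(v)) · u_2 = 0  (should be 0).
Result: proj_W(v) = (57/86, 23/43, 19/86, -40/43).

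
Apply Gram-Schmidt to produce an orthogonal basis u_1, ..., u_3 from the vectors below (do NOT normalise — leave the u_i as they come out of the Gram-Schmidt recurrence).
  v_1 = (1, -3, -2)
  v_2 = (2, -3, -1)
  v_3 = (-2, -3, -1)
Orthogonal basis:
  u_1 = (1, -3, -2)
  u_2 = (15/14, -3/14, 6/7)
  u_3 = (-4/3, -4/3, 4/3)

Apply the Gram-Schmidt recurrence
  u_1 = v_1
  u_i = v_i − Σ_{j<i} ((v_i · u_j) / (u_j · u_j)) · u_j.

Step by step this gives:
  u_1 = (1, -3, -2)
  u_2 = (15/14, -3/14, 6/7)
  u_3 = (-4/3, -4/3, 4/3)

Orthogonality check:
  u_2 · u_1 = 0 (should be 0)
  u_3 · u_1 = 0 (should be 0)
  u_3 · u_2 = 0 (should be 0)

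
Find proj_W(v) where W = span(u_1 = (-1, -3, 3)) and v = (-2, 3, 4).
proj_W(v) = (-5/19, -15/19, 15/19)

Set up U = [u_1 | ... | u_1] ∈ R^(3×1). The projector onto W = col(U) is P = U (U^T U)^(-1) U^T.
Compute U^T U =
  [19],
and U^T v = (5).
Solve U^T U · c = U^T v for the coefficients: c = (5/19). The projection is proj_W(v) = U c.
Check: (v - proj_W(v)) · u_1 = 0  (should be 0).
Result: proj_W(v) = (-5/19, -15/19, 15/19).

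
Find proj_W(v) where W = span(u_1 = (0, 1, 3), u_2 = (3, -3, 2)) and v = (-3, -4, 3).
proj_W(v) = (225/211, -142/211, 399/211)

Set up U = [u_1 | ... | u_2] ∈ R^(3×2). The projector onto W = col(U) is P = U (U^T U)^(-1) U^T.
Compute U^T U =
  [10, 3]
  [3, 22],
and U^T v = (5, 9).
Solve U^T U · c = U^T v for the coefficients: c = (83/211, 75/211). The projection is proj_W(v) = U c.
Check: (v - proj_W(v)) · u_1 = 0  (should be 0).
Check: (v - proj_W(v)) · u_2 = 0  (should be 0).
Result: proj_W(v) = (225/211, -142/211, 399/211).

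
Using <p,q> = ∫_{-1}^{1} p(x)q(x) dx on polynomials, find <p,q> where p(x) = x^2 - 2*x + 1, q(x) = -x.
<p,q> = 4/3

Expand the product: p(x)·q(x) = -x^3 + 2*x^2 - x.
∫_{-1}^{1} of each monomial x^k gives [2/(k+1) if k even, 0 if k odd]. Integrating term-by-term (or equivalently evaluating the antiderivative F(x) = -x^4/4 + 2*x^3/3 - x^2/2 at the endpoints):
  F(1) − F(−1) = -1/12 − (-17/12) = 4/3.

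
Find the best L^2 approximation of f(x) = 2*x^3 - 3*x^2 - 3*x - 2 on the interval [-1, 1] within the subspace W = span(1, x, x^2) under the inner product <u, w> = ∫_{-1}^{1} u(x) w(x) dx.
g(x) = -3*x^2 - 9*x/5 - 2

The best approximation g ∈ W is the orthogonal projection of f onto W. Writing g = a_0 + a_1 x + a_2 x^2, the coefficients solve the normal equations G · a = b where
  G_{ij} = <φ_i, φ_j> and b_i = <f, φ_i>, with φ_0 = 1, φ_1 = x, φ_2 = x^2.
G =
  [2, 0, 2/3]
  [0, 2/3, 0]
  [2/3, 0, 2/5],
b = (-6, -6/5, -38/15).
Solving gives a_0 = -2, a_1 = -9/5, a_2 = -3, so
  g(x) = -3*x^2 - 9*x/5 - 2.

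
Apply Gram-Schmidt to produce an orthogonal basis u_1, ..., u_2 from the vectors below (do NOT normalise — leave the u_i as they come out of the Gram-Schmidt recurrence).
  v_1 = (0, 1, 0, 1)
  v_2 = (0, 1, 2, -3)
Orthogonal basis:
  u_1 = (0, 1, 0, 1)
  u_2 = (0, 2, 2, -2)

Apply the Gram-Schmidt recurrence
  u_1 = v_1
  u_i = v_i − Σ_{j<i} ((v_i · u_j) / (u_j · u_j)) · u_j.

Step by step this gives:
  u_1 = (0, 1, 0, 1)
  u_2 = (0, 2, 2, -2)

Orthogonality check:
  u_2 · u_1 = 0 (should be 0)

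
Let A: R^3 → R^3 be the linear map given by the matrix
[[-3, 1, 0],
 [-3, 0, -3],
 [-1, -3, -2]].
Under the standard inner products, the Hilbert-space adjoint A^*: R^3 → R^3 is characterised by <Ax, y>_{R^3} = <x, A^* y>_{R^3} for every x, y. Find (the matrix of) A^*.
A^* = A^T =
[[-3, -3, -1],
 [1, 0, -3],
 [0, -3, -2]]

For real matrices with standard dot products, the defining identity <Ax, y> = <x, A^* y> gives (Ax)^T y = x^T (A^*) y, i.e. x^T A^T y = x^T (A^*) y. Since this holds for all x, y, we must have A^* = A^T. Therefore
A^* =
[[-3, -3, -1],
 [1, 0, -3],
 [0, -3, -2]].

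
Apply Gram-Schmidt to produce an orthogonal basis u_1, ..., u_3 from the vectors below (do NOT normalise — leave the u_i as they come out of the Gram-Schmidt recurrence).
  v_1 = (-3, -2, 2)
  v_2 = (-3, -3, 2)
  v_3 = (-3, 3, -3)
Orthogonal basis:
  u_1 = (-3, -2, 2)
  u_2 = (6/17, -13/17, -4/17)
  u_3 = (-30/13, 0, -45/13)

Apply the Gram-Schmidt recurrence
  u_1 = v_1
  u_i = v_i − Σ_{j<i} ((v_i · u_j) / (u_j · u_j)) · u_j.

Step by step this gives:
  u_1 = (-3, -2, 2)
  u_2 = (6/17, -13/17, -4/17)
  u_3 = (-30/13, 0, -45/13)

Orthogonality check:
  u_2 · u_1 = 0 (should be 0)
  u_3 · u_1 = 0 (should be 0)
  u_3 · u_2 = 0 (should be 0)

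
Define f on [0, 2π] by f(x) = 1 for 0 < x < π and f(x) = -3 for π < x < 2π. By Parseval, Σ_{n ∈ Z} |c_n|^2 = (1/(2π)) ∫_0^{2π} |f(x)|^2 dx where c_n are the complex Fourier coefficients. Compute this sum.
Σ |c_n|^2 = 5

Parseval equates the L^2 energy of f (normalised by 1/(2π)) with the ℓ^2 sum of its Fourier coefficients: (1/(2π)) ∫_0^{2π} |f|^2 = Σ |c_n|^2.
Compute the left side: (1/(2π)) [∫_0^π 1^2 dx + ∫_π^{2π} (-3)^2 dx] = (1/(2π)) · (1π + 9π) = (1 + 9)/2 = 5.
So Σ_{n ∈ Z} |c_n|^2 = 5.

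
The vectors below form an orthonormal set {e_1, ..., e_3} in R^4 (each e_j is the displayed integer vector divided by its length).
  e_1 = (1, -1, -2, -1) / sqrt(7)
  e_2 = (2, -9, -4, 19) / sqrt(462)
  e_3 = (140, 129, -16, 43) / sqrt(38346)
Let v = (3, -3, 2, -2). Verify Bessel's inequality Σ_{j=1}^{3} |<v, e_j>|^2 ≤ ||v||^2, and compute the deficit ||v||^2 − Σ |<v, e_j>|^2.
Σ |<v, e_j>|^2 = 1650/581; ||v||^2 = 26; deficit = 13456/581

Write each e_j = u_j / sqrt(<u_j, u_j>) where u_j is the displayed integer vector. Then <v, e_j> = <v, u_j> / sqrt(<u_j, u_j>), so |<v, e_j>|^2 = <v, u_j>^2 / <u_j, u_j>.
Coefficients: <v, e_1> = 4/sqrt(7), <v, e_2> = -13/sqrt(462), <v, e_3> = -85/sqrt(38346).
Square and sum: Σ |<v, e_j>|^2 = 1650/581.
Compute ||v||^2 = v·v = 26.
Deficit = 26 − 1650/581 = 13456/581 ≥ 0, confirming Bessel's inequality. (The deficit equals ||v − Σ <v,e_j> e_j||^2, the squared distance from v to span{e_j}.)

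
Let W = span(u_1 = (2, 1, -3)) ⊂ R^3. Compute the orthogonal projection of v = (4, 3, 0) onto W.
proj_W(v) = (11/7, 11/14, -33/14)

Set up U = [u_1 | ... | u_1] ∈ R^(3×1). The projector onto W = col(U) is P = U (U^T U)^(-1) U^T.
Compute U^T U =
  [14],
and U^T v = (11).
Solve U^T U · c = U^T v for the coefficients: c = (11/14). The projection is proj_W(v) = U c.
Check: (v - proj_W(v)) · u_1 = 0  (should be 0).
Result: proj_W(v) = (11/7, 11/14, -33/14).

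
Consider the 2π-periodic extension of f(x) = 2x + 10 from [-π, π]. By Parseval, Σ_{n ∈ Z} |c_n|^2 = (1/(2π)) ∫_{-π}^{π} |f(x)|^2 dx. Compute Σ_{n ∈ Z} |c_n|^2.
Σ |c_n|^2 = 4π^2/3 + 100

Expand and integrate term by term over [-π, π]:
  ∫ (2x)^2 dx = 4·(2π^3/3); ∫ 2·2·(10)·x dx = 0 (odd integrand); ∫ 10^2 dx = 100·2π.
So (1/(2π)) ∫_{-π}^{π} (2x + 10)^2 dx = 4π^2/3 + 100 = 4π^2/3 + 100.
Parseval ⇒ Σ |c_n|^2 = 4π^2/3 + 100.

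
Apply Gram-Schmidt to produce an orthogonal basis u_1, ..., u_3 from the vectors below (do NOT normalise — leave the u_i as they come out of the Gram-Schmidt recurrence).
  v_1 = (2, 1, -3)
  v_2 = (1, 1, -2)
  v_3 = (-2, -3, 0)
Orthogonal basis:
  u_1 = (2, 1, -3)
  u_2 = (-2/7, 5/14, -1/14)
  u_3 = (-5/3, -5/3, -5/3)

Apply the Gram-Schmidt recurrence
  u_1 = v_1
  u_i = v_i − Σ_{j<i} ((v_i · u_j) / (u_j · u_j)) · u_j.

Step by step this gives:
  u_1 = (2, 1, -3)
  u_2 = (-2/7, 5/14, -1/14)
  u_3 = (-5/3, -5/3, -5/3)

Orthogonality check:
  u_2 · u_1 = 0 (should be 0)
  u_3 · u_1 = 0 (should be 0)
  u_3 · u_2 = 0 (should be 0)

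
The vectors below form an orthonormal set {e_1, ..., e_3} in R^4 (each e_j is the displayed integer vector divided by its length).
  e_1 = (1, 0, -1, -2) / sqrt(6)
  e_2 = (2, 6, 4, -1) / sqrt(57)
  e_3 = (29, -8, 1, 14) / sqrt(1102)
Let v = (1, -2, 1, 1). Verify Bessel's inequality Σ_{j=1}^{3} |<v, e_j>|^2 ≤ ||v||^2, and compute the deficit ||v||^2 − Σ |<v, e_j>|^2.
Σ |<v, e_j>|^2 = 139/29; ||v||^2 = 7; deficit = 64/29

Write each e_j = u_j / sqrt(<u_j, u_j>) where u_j is the displayed integer vector. Then <v, e_j> = <v, u_j> / sqrt(<u_j, u_j>), so |<v, e_j>|^2 = <v, u_j>^2 / <u_j, u_j>.
Coefficients: <v, e_1> = -2/sqrt(6), <v, e_2> = -7/sqrt(57), <v, e_3> = 60/sqrt(1102).
Square and sum: Σ |<v, e_j>|^2 = 139/29.
Compute ||v||^2 = v·v = 7.
Deficit = 7 − 139/29 = 64/29 ≥ 0, confirming Bessel's inequality. (The deficit equals ||v − Σ <v,e_j> e_j||^2, the squared distance from v to span{e_j}.)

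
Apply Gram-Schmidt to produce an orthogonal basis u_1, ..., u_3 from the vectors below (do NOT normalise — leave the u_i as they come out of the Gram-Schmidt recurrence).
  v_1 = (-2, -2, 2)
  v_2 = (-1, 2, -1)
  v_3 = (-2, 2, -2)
Orthogonal basis:
  u_1 = (-2, -2, 2)
  u_2 = (-5/3, 4/3, -1/3)
  u_3 = (-2/7, -4/7, -6/7)

Apply the Gram-Schmidt recurrence
  u_1 = v_1
  u_i = v_i − Σ_{j<i} ((v_i · u_j) / (u_j · u_j)) · u_j.

Step by step this gives:
  u_1 = (-2, -2, 2)
  u_2 = (-5/3, 4/3, -1/3)
  u_3 = (-2/7, -4/7, -6/7)

Orthogonality check:
  u_2 · u_1 = 0 (should be 0)
  u_3 · u_1 = 0 (should be 0)
  u_3 · u_2 = 0 (should be 0)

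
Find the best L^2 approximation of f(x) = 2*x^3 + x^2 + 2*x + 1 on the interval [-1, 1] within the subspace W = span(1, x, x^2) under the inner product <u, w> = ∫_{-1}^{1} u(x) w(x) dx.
g(x) = x^2 + 16*x/5 + 1

The best approximation g ∈ W is the orthogonal projection of f onto W. Writing g = a_0 + a_1 x + a_2 x^2, the coefficients solve the normal equations G · a = b where
  G_{ij} = <φ_i, φ_j> and b_i = <f, φ_i>, with φ_0 = 1, φ_1 = x, φ_2 = x^2.
G =
  [2, 0, 2/3]
  [0, 2/3, 0]
  [2/3, 0, 2/5],
b = (8/3, 32/15, 16/15).
Solving gives a_0 = 1, a_1 = 16/5, a_2 = 1, so
  g(x) = x^2 + 16*x/5 + 1.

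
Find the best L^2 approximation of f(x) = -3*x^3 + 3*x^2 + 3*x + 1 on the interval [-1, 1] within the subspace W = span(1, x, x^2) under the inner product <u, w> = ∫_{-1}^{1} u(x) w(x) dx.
g(x) = 3*x^2 + 6*x/5 + 1

The best approximation g ∈ W is the orthogonal projection of f onto W. Writing g = a_0 + a_1 x + a_2 x^2, the coefficients solve the normal equations G · a = b where
  G_{ij} = <φ_i, φ_j> and b_i = <f, φ_i>, with φ_0 = 1, φ_1 = x, φ_2 = x^2.
G =
  [2, 0, 2/3]
  [0, 2/3, 0]
  [2/3, 0, 2/5],
b = (4, 4/5, 28/15).
Solving gives a_0 = 1, a_1 = 6/5, a_2 = 3, so
  g(x) = 3*x^2 + 6*x/5 + 1.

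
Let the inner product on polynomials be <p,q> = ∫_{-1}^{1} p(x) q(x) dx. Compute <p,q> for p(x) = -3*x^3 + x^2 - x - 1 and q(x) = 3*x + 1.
<p,q> = -104/15

Expand the product: p(x)·q(x) = -9*x^4 - 2*x^2 - 4*x - 1.
∫_{-1}^{1} of each monomial x^k gives [2/(k+1) if k even, 0 if k odd]. Integrating term-by-term (or equivalently evaluating the antiderivative F(x) = -9*x^5/5 - 2*x^3/3 - 2*x^2 - x at the endpoints):
  F(1) − F(−1) = -82/15 − (22/15) = -104/15.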